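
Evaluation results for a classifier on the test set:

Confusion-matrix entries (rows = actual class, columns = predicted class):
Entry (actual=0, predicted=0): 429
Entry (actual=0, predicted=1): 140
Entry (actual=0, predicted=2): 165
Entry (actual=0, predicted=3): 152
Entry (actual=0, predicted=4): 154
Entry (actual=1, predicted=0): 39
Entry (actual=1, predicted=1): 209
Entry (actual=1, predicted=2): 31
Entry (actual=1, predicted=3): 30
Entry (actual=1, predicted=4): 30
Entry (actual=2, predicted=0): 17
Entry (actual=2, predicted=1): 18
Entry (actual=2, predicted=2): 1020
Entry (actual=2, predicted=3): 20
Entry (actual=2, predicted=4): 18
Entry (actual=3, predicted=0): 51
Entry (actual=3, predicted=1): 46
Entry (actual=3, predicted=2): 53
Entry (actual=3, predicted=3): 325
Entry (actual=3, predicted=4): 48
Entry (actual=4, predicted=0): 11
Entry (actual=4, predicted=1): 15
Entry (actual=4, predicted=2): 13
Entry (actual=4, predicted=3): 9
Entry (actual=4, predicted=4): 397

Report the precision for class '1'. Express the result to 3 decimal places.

precision = TP/(TP+FP).
1: TP=209, FP=140+18+46+15=219 → 209/428 = 0.4883

0.488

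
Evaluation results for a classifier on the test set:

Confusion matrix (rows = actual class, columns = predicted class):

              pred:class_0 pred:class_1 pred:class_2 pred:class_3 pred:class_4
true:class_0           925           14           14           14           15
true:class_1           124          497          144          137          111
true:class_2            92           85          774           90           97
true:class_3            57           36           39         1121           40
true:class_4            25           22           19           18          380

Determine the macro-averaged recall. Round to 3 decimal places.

Per-class recall (TP/(TP+FN)):
  class_0: TP=925, FN=14+14+14+15=57 → 925/982 = 0.9420
  class_1: TP=497, FN=124+144+137+111=516 → 497/1013 = 0.4906
  class_2: TP=774, FN=92+85+90+97=364 → 774/1138 = 0.6801
  class_3: TP=1121, FN=57+36+39+40=172 → 1121/1293 = 0.8670
  class_4: TP=380, FN=25+22+19+18=84 → 380/464 = 0.8190
Macro-recall = mean = (0.9420 + 0.4906 + 0.6801 + 0.8670 + 0.8190) / 5 = 0.760

0.760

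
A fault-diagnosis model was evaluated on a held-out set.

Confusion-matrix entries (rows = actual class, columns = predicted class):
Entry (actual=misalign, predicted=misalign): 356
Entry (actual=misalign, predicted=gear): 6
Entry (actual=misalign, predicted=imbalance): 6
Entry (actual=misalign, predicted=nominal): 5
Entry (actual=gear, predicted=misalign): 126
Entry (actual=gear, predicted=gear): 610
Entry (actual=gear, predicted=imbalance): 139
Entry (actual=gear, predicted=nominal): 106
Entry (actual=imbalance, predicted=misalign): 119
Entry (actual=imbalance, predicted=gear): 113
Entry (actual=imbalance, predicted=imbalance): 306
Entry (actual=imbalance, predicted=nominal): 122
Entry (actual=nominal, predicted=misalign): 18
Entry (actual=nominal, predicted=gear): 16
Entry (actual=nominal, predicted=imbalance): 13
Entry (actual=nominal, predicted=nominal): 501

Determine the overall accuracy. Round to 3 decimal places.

0.692

Accuracy = trace / total = (356+610+306+501=1773) / 2562 = 1773/2562 = 0.692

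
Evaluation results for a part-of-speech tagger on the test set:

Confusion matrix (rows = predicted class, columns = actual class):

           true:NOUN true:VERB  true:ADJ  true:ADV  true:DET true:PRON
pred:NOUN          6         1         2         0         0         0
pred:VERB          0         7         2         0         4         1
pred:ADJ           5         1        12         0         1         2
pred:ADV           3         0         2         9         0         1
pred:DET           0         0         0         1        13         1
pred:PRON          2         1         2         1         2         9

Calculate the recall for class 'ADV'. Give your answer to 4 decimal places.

0.8182

Treat 'ADV' as positive and all other classes as negative.
recall = TP/(TP+FN).
ADV: TP=9, FN=0+0+0+1+1=2 → 9/11 = 0.81818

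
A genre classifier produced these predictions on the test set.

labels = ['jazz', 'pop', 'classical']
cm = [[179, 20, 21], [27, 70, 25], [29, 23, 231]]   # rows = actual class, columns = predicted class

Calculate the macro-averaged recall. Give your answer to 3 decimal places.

0.735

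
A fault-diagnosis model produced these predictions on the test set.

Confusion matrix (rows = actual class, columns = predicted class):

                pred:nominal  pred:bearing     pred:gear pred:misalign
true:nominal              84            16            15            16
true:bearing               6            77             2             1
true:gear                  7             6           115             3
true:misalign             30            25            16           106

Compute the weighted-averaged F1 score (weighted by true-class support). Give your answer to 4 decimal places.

0.7242

Per-class F1 score (2·TP/(2·TP+FP+FN)):
  nominal: TP=84, FP=6+7+30=43, FN=16+15+16=47 → 168/258 = 0.65116
  bearing: TP=77, FP=16+6+25=47, FN=6+2+1=9 → 154/210 = 0.73333
  gear: TP=115, FP=15+2+16=33, FN=7+6+3=16 → 230/279 = 0.82437
  misalign: TP=106, FP=16+1+3=20, FN=30+25+16=71 → 212/303 = 0.69967
Weighted-F1 score = Σ (supportᵢ/N)·F1 scoreᵢ with N=525: (131/525)·0.65116 + (86/525)·0.73333 + (131/525)·0.82437 + (177/525)·0.69967 = 0.7242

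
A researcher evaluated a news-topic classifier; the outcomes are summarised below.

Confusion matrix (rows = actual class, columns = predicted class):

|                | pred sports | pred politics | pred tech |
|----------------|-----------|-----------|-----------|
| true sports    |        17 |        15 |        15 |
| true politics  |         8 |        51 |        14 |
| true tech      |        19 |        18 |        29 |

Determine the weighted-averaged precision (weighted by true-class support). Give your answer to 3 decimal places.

0.513

Per-class precision (TP/(TP+FP)):
  sports: TP=17, FP=8+19=27 → 17/44 = 0.3864
  politics: TP=51, FP=15+18=33 → 51/84 = 0.6071
  tech: TP=29, FP=15+14=29 → 29/58 = 0.5000
Weighted-precision = Σ (supportᵢ/N)·precisionᵢ with N=186: (47/186)·0.3864 + (73/186)·0.6071 + (66/186)·0.5000 = 0.513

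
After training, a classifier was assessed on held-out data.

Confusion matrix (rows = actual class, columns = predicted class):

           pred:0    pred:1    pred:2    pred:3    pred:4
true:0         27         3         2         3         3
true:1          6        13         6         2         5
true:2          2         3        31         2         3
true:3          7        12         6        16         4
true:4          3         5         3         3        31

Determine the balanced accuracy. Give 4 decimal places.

0.5835

Balanced accuracy = mean of per-class recall.
  0: recall = 27/38 = 0.71053
  1: recall = 13/32 = 0.40625
  2: recall = 31/41 = 0.75610
  3: recall = 16/45 = 0.35556
  4: recall = 31/45 = 0.68889
Mean = (0.71053 + 0.40625 + 0.75610 + 0.35556 + 0.68889) / 5 = 0.5835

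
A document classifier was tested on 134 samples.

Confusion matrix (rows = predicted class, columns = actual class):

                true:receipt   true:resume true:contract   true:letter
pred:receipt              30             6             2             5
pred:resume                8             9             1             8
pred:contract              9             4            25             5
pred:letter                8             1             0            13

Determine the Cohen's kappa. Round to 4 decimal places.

0.4207

Observed agreement pₒ = trace/N = 77/134 = 0.57463
Expected agreement pₑ = Σ (rowᵢ·colᵢ)/N² = (55·43 + 20·26 + 28·43 + 31·22)/134² = 0.26571
κ = (pₒ − pₑ)/(1 − pₑ) = (0.57463 − 0.26571)/(1 − 0.26571) = 0.4207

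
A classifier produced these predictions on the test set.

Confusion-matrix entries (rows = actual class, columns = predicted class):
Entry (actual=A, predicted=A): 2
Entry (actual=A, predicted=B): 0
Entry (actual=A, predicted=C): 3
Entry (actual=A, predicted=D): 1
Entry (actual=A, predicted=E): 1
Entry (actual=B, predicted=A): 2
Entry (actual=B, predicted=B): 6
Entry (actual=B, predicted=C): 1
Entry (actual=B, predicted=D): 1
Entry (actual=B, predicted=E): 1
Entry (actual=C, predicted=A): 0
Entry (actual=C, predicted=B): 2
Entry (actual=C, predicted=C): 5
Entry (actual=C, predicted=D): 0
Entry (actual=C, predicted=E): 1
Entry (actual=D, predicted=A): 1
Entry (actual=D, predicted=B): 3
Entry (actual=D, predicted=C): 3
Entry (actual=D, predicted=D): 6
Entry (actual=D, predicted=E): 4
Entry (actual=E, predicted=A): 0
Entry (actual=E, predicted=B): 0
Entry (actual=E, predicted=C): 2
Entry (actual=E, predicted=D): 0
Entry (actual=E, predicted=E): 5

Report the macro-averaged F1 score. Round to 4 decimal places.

0.4679

Per-class F1 score (2·TP/(2·TP+FP+FN)):
  A: TP=2, FP=2+0+1+0=3, FN=0+3+1+1=5 → 4/12 = 0.33333
  B: TP=6, FP=0+2+3+0=5, FN=2+1+1+1=5 → 12/22 = 0.54545
  C: TP=5, FP=3+1+3+2=9, FN=0+2+0+1=3 → 10/22 = 0.45455
  D: TP=6, FP=1+1+0+0=2, FN=1+3+3+4=11 → 12/25 = 0.48000
  E: TP=5, FP=1+1+1+4=7, FN=0+0+2+0=2 → 10/19 = 0.52632
Macro-F1 score = mean = (0.33333 + 0.54545 + 0.45455 + 0.48000 + 0.52632) / 5 = 0.4679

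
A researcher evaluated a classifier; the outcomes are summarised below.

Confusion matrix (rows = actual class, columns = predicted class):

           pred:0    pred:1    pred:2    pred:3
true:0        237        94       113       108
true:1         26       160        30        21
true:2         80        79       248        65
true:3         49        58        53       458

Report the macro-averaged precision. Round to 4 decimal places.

Per-class precision (TP/(TP+FP)):
  0: TP=237, FP=26+80+49=155 → 237/392 = 0.60459
  1: TP=160, FP=94+79+58=231 → 160/391 = 0.40921
  2: TP=248, FP=113+30+53=196 → 248/444 = 0.55856
  3: TP=458, FP=108+21+65=194 → 458/652 = 0.70245
Macro-precision = mean = (0.60459 + 0.40921 + 0.55856 + 0.70245) / 4 = 0.5687

0.5687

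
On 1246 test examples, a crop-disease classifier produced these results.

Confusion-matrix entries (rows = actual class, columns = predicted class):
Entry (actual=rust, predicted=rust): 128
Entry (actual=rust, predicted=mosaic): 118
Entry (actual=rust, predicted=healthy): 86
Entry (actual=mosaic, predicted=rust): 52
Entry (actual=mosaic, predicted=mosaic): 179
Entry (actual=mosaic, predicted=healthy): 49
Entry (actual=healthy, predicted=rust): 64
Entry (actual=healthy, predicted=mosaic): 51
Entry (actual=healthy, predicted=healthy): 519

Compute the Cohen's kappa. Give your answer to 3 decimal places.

0.455

Observed agreement pₒ = trace/N = 826/1246 = 0.6629
Expected agreement pₑ = Σ (rowᵢ·colᵢ)/N² = (332·244 + 280·348 + 634·654)/1246² = 0.3820
κ = (pₒ − pₑ)/(1 − pₑ) = (0.6629 − 0.3820)/(1 − 0.3820) = 0.455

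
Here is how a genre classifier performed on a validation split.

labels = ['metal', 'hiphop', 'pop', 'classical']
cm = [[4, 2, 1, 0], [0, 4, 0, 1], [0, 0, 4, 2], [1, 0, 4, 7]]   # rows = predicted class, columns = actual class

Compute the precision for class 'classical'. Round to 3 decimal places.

One-vs-rest for 'classical': TP = diagonal; FP = other classes predicted 'classical'; FN = 'classical' predicted as other.
precision = TP/(TP+FP).
classical: TP=7, FP=1+0+4=5 → 7/12 = 0.5833

0.583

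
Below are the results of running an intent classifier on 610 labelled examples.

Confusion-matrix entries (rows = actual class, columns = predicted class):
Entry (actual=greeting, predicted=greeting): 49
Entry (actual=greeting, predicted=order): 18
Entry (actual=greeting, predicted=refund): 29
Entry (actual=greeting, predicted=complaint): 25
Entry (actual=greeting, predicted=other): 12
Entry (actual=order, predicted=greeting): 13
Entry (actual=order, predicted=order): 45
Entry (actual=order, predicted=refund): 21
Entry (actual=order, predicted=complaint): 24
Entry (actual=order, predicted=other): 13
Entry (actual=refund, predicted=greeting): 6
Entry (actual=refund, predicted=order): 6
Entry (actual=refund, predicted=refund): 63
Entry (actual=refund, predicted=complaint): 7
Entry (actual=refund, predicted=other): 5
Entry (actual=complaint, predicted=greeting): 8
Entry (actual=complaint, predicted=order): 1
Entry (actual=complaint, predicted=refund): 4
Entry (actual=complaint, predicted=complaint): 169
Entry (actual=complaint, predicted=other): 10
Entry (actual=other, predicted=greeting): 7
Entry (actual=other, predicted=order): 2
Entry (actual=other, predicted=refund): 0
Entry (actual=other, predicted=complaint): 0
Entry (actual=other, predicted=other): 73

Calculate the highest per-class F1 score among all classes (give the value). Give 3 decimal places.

0.811

Per-class F1 score (2·TP/(2·TP+FP+FN)):
  greeting: TP=49, FP=13+6+8+7=34, FN=18+29+25+12=84 → 98/216 = 0.4537
  order: TP=45, FP=18+6+1+2=27, FN=13+21+24+13=71 → 90/188 = 0.4787
  refund: TP=63, FP=29+21+4+0=54, FN=6+6+7+5=24 → 126/204 = 0.6176
  complaint: TP=169, FP=25+24+7+0=56, FN=8+1+4+10=23 → 338/417 = 0.8106
  other: TP=73, FP=12+13+5+10=40, FN=7+2+0+0=9 → 146/195 = 0.7487
Highest is class 'complaint' with F1 score = 0.811.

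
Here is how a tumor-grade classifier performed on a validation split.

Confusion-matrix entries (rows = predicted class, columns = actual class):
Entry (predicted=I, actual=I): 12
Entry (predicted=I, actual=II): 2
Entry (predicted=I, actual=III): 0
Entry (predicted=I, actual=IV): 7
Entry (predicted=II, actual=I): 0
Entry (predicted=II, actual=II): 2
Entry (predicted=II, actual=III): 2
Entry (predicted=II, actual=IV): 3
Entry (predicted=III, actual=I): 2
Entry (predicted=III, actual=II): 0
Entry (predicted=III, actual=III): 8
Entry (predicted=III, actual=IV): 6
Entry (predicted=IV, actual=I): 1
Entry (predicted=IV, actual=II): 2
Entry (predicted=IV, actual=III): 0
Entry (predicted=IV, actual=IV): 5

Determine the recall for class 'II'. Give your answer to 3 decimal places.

Treat 'II' as positive and all other classes as negative.
recall = TP/(TP+FN).
II: TP=2, FN=2+0+2=4 → 2/6 = 0.3333

0.333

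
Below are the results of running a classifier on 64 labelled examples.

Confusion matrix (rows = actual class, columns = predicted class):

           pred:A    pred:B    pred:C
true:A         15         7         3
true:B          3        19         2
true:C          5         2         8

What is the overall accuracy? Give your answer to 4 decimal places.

0.6563

Accuracy = trace / total = (15+19+8=42) / 64 = 42/64 = 0.6563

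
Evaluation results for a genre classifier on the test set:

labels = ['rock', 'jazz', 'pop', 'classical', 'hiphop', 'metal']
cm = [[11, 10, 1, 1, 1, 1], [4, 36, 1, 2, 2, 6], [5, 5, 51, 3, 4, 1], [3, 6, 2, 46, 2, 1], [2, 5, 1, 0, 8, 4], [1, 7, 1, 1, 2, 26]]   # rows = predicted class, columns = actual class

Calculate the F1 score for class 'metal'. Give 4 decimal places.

Take TP from the diagonal, FP from the rest of the 'metal' prediction marginal, FN from the rest of the 'metal' actual marginal.
F1 score = 2·TP/(2·TP+FP+FN).
metal: TP=26, FP=1+7+1+1+2=12, FN=1+6+1+1+4=13 → 52/77 = 0.67532

0.6753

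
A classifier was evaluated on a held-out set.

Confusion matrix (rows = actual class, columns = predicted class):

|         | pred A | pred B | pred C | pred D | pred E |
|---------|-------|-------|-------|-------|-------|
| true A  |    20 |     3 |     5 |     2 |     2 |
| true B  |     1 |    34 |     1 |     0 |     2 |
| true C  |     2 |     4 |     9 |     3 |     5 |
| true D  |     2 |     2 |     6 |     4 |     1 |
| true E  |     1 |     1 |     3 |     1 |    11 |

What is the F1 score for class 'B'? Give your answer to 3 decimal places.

0.829

One-vs-rest for 'B': TP = diagonal; FP = other classes predicted 'B'; FN = 'B' predicted as other.
F1 score = 2·TP/(2·TP+FP+FN).
B: TP=34, FP=3+4+2+1=10, FN=1+1+0+2=4 → 68/82 = 0.8293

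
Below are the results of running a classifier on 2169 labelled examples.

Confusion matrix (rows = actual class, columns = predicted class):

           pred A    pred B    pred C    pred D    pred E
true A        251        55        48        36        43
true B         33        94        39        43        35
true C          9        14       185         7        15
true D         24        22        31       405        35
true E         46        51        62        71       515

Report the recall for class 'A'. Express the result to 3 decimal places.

0.580

recall = TP/(TP+FN).
A: TP=251, FN=55+48+36+43=182 → 251/433 = 0.5797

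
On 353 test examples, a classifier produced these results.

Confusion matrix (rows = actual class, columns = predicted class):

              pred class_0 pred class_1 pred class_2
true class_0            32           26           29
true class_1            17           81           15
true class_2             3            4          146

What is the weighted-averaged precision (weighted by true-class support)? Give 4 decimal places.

Per-class precision (TP/(TP+FP)):
  class_0: TP=32, FP=17+3=20 → 32/52 = 0.61538
  class_1: TP=81, FP=26+4=30 → 81/111 = 0.72973
  class_2: TP=146, FP=29+15=44 → 146/190 = 0.76842
Weighted-precision = Σ (supportᵢ/N)·precisionᵢ with N=353: (87/353)·0.61538 + (113/353)·0.72973 + (153/353)·0.76842 = 0.7183

0.7183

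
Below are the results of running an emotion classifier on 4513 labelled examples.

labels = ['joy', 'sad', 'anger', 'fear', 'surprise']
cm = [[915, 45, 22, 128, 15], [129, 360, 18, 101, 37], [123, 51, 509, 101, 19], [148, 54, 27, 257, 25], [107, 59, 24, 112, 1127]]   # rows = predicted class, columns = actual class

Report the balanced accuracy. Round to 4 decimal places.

0.6827

Balanced accuracy = mean of per-class recall.
  joy: recall = 915/1422 = 0.64346
  sad: recall = 360/569 = 0.63269
  anger: recall = 509/600 = 0.84833
  fear: recall = 257/699 = 0.36767
  surprise: recall = 1127/1223 = 0.92150
Mean = (0.64346 + 0.63269 + 0.84833 + 0.36767 + 0.92150) / 5 = 0.6827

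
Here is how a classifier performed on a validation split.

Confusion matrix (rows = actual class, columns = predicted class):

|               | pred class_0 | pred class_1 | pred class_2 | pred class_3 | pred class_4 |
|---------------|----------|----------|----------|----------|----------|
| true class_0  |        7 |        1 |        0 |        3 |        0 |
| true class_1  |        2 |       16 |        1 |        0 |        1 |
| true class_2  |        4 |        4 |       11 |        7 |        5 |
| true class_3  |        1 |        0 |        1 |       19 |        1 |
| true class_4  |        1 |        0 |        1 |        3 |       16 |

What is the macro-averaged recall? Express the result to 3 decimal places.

Per-class recall (TP/(TP+FN)):
  class_0: TP=7, FN=1+0+3+0=4 → 7/11 = 0.6364
  class_1: TP=16, FN=2+1+0+1=4 → 16/20 = 0.8000
  class_2: TP=11, FN=4+4+7+5=20 → 11/31 = 0.3548
  class_3: TP=19, FN=1+0+1+1=3 → 19/22 = 0.8636
  class_4: TP=16, FN=1+0+1+3=5 → 16/21 = 0.7619
Macro-recall = mean = (0.6364 + 0.8000 + 0.3548 + 0.8636 + 0.7619) / 5 = 0.683

0.683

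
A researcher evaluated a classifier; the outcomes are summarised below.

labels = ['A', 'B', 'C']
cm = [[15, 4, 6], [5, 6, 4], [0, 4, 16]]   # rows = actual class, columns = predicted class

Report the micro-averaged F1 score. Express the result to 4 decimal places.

0.6167

Micro-averaging pools counts across classes: ΣTP=37, ΣFP=23, ΣFN=23.
Micro-F1 score = 2·TP/(2·TP+FP+FN) on pooled counts = 0.6167 (equals overall accuracy in single-label multiclass).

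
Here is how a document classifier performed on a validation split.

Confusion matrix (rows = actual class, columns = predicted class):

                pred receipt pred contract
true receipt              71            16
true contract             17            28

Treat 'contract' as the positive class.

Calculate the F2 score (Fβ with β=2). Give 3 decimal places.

Fβ = (1+β²)·TP / ((1+β²)·TP + β²·FN + FP), with β²=4
= 5·28 / (5·28 + 4·17 + 16) = 0.625

0.625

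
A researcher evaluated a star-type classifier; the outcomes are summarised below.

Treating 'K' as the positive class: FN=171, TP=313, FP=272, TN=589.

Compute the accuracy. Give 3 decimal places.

Accuracy = (TP+TN)/N = (313+589)/1345 = 0.671

0.671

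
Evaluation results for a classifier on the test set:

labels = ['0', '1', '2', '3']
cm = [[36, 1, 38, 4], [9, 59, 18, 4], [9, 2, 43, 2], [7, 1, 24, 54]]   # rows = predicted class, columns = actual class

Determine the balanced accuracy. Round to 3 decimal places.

0.680

Balanced accuracy = mean of per-class recall.
  0: recall = 36/61 = 0.5902
  1: recall = 59/63 = 0.9365
  2: recall = 43/123 = 0.3496
  3: recall = 54/64 = 0.8438
Mean = (0.5902 + 0.9365 + 0.3496 + 0.8438) / 4 = 0.680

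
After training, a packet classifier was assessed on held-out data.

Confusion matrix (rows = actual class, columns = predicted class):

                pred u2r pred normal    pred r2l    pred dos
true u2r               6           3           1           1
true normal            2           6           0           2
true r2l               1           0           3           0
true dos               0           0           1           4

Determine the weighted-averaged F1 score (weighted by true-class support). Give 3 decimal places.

0.631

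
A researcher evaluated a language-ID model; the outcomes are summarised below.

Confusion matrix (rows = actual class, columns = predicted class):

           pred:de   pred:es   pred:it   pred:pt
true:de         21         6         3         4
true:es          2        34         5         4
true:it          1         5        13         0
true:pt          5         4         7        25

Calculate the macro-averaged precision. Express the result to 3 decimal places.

Per-class precision (TP/(TP+FP)):
  de: TP=21, FP=2+1+5=8 → 21/29 = 0.7241
  es: TP=34, FP=6+5+4=15 → 34/49 = 0.6939
  it: TP=13, FP=3+5+7=15 → 13/28 = 0.4643
  pt: TP=25, FP=4+4+0=8 → 25/33 = 0.7576
Macro-precision = mean = (0.7241 + 0.6939 + 0.4643 + 0.7576) / 4 = 0.660

0.660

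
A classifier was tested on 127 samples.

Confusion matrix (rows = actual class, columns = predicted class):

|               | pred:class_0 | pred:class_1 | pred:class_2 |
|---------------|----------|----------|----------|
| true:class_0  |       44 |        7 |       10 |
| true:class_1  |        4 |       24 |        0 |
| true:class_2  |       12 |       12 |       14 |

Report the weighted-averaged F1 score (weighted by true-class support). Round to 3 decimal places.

0.634

Per-class F1 score (2·TP/(2·TP+FP+FN)):
  class_0: TP=44, FP=4+12=16, FN=7+10=17 → 88/121 = 0.7273
  class_1: TP=24, FP=7+12=19, FN=4+0=4 → 48/71 = 0.6761
  class_2: TP=14, FP=10+0=10, FN=12+12=24 → 28/62 = 0.4516
Weighted-F1 score = Σ (supportᵢ/N)·F1 scoreᵢ with N=127: (61/127)·0.7273 + (28/127)·0.6761 + (38/127)·0.4516 = 0.634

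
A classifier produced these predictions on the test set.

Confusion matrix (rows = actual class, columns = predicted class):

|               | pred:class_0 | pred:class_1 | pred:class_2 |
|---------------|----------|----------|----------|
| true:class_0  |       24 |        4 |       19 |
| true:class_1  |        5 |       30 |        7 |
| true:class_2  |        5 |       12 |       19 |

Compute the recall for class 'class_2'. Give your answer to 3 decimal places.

recall = TP/(TP+FN).
class_2: TP=19, FN=5+12=17 → 19/36 = 0.5278

0.528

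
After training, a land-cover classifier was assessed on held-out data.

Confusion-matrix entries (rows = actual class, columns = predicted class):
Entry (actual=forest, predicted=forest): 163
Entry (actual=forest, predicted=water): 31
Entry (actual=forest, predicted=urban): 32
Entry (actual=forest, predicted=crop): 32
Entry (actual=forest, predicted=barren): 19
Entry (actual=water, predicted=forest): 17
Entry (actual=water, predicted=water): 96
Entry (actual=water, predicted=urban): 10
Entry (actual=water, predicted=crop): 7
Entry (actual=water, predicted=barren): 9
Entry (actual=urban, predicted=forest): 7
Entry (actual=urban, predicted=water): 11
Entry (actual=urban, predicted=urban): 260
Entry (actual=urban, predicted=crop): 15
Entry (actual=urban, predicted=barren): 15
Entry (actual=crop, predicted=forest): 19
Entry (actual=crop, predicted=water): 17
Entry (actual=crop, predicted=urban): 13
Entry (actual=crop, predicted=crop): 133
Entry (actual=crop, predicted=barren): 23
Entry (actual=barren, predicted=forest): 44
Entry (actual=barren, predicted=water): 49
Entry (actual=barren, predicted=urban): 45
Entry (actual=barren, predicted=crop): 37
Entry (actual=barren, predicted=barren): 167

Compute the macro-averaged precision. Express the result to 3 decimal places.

Per-class precision (TP/(TP+FP)):
  forest: TP=163, FP=17+7+19+44=87 → 163/250 = 0.6520
  water: TP=96, FP=31+11+17+49=108 → 96/204 = 0.4706
  urban: TP=260, FP=32+10+13+45=100 → 260/360 = 0.7222
  crop: TP=133, FP=32+7+15+37=91 → 133/224 = 0.5938
  barren: TP=167, FP=19+9+15+23=66 → 167/233 = 0.7167
Macro-precision = mean = (0.6520 + 0.4706 + 0.7222 + 0.5938 + 0.7167) / 5 = 0.631

0.631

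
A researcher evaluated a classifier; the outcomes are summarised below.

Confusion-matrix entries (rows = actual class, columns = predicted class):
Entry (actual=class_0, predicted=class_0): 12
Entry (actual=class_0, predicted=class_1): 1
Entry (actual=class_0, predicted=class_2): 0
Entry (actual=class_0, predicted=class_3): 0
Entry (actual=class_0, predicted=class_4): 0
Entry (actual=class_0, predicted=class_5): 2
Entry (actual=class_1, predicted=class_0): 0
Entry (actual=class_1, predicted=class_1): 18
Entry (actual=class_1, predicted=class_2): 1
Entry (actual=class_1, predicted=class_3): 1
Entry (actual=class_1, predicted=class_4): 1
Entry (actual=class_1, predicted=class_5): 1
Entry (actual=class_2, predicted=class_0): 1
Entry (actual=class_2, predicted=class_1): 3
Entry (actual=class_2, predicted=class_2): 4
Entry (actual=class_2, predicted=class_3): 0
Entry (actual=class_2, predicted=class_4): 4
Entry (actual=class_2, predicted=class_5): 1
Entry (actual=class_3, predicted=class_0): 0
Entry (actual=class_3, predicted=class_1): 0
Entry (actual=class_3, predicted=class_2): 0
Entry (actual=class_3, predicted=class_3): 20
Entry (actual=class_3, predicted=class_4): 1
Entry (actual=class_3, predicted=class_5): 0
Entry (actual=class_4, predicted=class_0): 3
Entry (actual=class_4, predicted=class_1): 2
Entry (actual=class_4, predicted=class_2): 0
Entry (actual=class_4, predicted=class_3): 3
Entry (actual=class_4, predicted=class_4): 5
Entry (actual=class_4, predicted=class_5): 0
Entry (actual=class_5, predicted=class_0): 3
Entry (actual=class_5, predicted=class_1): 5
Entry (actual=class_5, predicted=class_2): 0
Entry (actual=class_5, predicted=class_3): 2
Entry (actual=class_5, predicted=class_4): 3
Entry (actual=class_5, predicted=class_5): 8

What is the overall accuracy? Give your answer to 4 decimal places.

0.6381

Accuracy = trace / total = (12+18+4+20+5+8=67) / 105 = 67/105 = 0.6381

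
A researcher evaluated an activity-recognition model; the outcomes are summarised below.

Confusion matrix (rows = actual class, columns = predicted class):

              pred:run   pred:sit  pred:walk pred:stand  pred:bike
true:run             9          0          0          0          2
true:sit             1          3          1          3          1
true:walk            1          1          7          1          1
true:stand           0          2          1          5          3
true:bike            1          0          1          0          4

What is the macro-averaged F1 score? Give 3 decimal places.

0.564

Per-class F1 score (2·TP/(2·TP+FP+FN)):
  run: TP=9, FP=1+1+0+1=3, FN=0+0+0+2=2 → 18/23 = 0.7826
  sit: TP=3, FP=0+1+2+0=3, FN=1+1+3+1=6 → 6/15 = 0.4000
  walk: TP=7, FP=0+1+1+1=3, FN=1+1+1+1=4 → 14/21 = 0.6667
  stand: TP=5, FP=0+3+1+0=4, FN=0+2+1+3=6 → 10/20 = 0.5000
  bike: TP=4, FP=2+1+1+3=7, FN=1+0+1+0=2 → 8/17 = 0.4706
Macro-F1 score = mean = (0.7826 + 0.4000 + 0.6667 + 0.5000 + 0.4706) / 5 = 0.564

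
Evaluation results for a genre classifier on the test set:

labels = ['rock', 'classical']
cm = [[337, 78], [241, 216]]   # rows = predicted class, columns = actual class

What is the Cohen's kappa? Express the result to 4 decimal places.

0.2796

Observed agreement pₒ = trace/N = 553/872 = 0.63417
Expected agreement pₑ = Σ (rowᵢ·colᵢ)/N² = (578·415 + 294·457)/872² = 0.49216
κ = (pₒ − pₑ)/(1 − pₑ) = (0.63417 − 0.49216)/(1 − 0.49216) = 0.2796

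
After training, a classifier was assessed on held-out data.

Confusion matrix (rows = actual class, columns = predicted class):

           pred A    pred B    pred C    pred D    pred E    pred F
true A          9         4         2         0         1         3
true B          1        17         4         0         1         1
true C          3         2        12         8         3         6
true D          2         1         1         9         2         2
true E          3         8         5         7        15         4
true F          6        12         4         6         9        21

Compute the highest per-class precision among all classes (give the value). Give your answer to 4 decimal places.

0.5676

Per-class precision (TP/(TP+FP)):
  A: TP=9, FP=1+3+2+3+6=15 → 9/24 = 0.37500
  B: TP=17, FP=4+2+1+8+12=27 → 17/44 = 0.38636
  C: TP=12, FP=2+4+1+5+4=16 → 12/28 = 0.42857
  D: TP=9, FP=0+0+8+7+6=21 → 9/30 = 0.30000
  E: TP=15, FP=1+1+3+2+9=16 → 15/31 = 0.48387
  F: TP=21, FP=3+1+6+2+4=16 → 21/37 = 0.56757
Highest is class 'F' with precision = 0.5676.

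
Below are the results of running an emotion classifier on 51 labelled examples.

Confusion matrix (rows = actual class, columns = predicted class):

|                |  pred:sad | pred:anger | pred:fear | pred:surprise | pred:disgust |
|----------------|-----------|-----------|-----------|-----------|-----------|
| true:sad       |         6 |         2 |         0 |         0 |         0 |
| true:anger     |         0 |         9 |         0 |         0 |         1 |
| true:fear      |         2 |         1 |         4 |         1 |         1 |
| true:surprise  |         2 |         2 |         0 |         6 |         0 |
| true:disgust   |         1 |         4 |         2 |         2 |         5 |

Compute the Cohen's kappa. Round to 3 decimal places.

Observed agreement pₒ = trace/N = 30/51 = 0.5882
Expected agreement pₑ = Σ (rowᵢ·colᵢ)/N² = (8·11 + 10·18 + 9·6 + 10·9 + 14·7)/51² = 0.1961
κ = (pₒ − pₑ)/(1 − pₑ) = (0.5882 − 0.1961)/(1 − 0.1961) = 0.488

0.488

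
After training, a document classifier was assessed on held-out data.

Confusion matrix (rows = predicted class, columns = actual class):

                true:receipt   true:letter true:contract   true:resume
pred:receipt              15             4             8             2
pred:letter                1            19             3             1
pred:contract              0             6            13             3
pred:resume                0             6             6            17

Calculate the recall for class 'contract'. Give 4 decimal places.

recall = TP/(TP+FN).
contract: TP=13, FN=8+3+6=17 → 13/30 = 0.43333

0.4333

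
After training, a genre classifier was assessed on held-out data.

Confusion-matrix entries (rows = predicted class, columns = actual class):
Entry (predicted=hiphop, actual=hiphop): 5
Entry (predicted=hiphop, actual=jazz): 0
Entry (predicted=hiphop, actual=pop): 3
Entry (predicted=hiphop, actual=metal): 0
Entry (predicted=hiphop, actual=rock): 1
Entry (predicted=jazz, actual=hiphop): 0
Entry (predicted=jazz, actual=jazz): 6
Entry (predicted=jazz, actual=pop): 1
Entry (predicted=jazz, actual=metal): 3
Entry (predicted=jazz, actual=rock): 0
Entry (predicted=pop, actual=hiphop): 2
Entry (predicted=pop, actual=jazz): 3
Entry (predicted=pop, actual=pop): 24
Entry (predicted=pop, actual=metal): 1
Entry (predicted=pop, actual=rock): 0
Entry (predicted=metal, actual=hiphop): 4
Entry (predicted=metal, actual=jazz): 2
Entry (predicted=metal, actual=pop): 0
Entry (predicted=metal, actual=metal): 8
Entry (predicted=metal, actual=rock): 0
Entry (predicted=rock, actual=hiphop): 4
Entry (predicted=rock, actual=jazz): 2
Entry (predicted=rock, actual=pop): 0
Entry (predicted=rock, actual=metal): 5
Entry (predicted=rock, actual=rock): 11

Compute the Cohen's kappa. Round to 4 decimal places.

Observed agreement pₒ = trace/N = 54/85 = 0.63529
Expected agreement pₑ = Σ (rowᵢ·colᵢ)/N² = (15·9 + 13·10 + 28·30 + 17·14 + 12·22)/85² = 0.22242
κ = (pₒ − pₑ)/(1 − pₑ) = (0.63529 − 0.22242)/(1 − 0.22242) = 0.5310

0.5310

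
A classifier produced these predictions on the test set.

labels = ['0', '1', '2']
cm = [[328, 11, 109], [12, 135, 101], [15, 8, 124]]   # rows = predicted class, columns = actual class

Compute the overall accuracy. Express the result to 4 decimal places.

Accuracy = trace / total = (328+135+124=587) / 843 = 587/843 = 0.6963

0.6963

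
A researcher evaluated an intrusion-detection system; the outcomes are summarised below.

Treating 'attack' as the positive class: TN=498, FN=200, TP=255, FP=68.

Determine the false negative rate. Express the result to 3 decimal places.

0.440

FNR = FN/(FN+TP) = 200/(200+255) = 0.440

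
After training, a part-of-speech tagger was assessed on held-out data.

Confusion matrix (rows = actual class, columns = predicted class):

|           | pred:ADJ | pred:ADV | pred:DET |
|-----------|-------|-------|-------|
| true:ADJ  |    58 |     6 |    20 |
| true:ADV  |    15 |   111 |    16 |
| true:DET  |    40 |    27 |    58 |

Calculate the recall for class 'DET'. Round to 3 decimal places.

recall = TP/(TP+FN).
DET: TP=58, FN=40+27=67 → 58/125 = 0.4640

0.464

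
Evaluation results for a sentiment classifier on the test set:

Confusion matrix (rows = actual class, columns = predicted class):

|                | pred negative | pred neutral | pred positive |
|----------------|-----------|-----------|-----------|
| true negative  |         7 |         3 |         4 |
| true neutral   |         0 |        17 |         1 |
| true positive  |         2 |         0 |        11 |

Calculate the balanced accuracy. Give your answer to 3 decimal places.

Balanced accuracy = mean of per-class recall.
  negative: recall = 7/14 = 0.5000
  neutral: recall = 17/18 = 0.9444
  positive: recall = 11/13 = 0.8462
Mean = (0.5000 + 0.9444 + 0.8462) / 3 = 0.764

0.764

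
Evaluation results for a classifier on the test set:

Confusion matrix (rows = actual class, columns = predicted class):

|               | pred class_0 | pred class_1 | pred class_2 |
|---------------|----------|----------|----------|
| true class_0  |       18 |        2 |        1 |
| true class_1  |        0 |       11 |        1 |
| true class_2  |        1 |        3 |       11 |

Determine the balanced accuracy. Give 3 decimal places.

Balanced accuracy = mean of per-class recall.
  class_0: recall = 18/21 = 0.8571
  class_1: recall = 11/12 = 0.9167
  class_2: recall = 11/15 = 0.7333
Mean = (0.8571 + 0.9167 + 0.7333) / 3 = 0.836

0.836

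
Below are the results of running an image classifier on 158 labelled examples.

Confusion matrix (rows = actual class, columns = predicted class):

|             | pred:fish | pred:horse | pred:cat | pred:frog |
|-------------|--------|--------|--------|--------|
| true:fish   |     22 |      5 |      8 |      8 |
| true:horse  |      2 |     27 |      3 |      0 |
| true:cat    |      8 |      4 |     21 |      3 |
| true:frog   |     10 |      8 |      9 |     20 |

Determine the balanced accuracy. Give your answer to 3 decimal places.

0.591

Balanced accuracy = mean of per-class recall.
  fish: recall = 22/43 = 0.5116
  horse: recall = 27/32 = 0.8438
  cat: recall = 21/36 = 0.5833
  frog: recall = 20/47 = 0.4255
Mean = (0.5116 + 0.8438 + 0.5833 + 0.4255) / 4 = 0.591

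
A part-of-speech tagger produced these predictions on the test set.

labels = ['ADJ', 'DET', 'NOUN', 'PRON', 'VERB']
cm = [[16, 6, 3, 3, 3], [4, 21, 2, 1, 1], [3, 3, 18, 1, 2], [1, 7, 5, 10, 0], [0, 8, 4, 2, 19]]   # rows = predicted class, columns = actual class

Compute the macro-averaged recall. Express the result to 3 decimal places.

Per-class recall (TP/(TP+FN)):
  ADJ: TP=16, FN=4+3+1+0=8 → 16/24 = 0.6667
  DET: TP=21, FN=6+3+7+8=24 → 21/45 = 0.4667
  NOUN: TP=18, FN=3+2+5+4=14 → 18/32 = 0.5625
  PRON: TP=10, FN=3+1+1+2=7 → 10/17 = 0.5882
  VERB: TP=19, FN=3+1+2+0=6 → 19/25 = 0.7600
Macro-recall = mean = (0.6667 + 0.4667 + 0.5625 + 0.5882 + 0.7600) / 5 = 0.609

0.609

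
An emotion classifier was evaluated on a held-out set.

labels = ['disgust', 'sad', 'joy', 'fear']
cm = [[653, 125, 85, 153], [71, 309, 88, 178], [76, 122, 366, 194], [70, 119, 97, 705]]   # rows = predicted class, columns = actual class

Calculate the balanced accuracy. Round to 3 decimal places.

0.589

Balanced accuracy = mean of per-class recall.
  disgust: recall = 653/870 = 0.7506
  sad: recall = 309/675 = 0.4578
  joy: recall = 366/636 = 0.5755
  fear: recall = 705/1230 = 0.5732
Mean = (0.7506 + 0.4578 + 0.5755 + 0.5732) / 4 = 0.589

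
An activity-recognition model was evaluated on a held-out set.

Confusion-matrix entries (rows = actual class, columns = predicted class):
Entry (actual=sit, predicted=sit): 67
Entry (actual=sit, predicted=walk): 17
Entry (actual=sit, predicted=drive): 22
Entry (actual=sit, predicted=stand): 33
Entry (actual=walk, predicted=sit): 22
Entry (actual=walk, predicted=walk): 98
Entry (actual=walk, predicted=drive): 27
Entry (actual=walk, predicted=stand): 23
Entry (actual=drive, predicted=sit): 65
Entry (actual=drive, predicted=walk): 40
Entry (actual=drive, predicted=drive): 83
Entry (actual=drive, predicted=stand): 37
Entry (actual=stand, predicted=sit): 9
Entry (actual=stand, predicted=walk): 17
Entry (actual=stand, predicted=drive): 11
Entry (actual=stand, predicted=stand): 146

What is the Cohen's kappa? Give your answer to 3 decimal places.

Observed agreement pₒ = trace/N = 394/717 = 0.5495
Expected agreement pₑ = Σ (rowᵢ·colᵢ)/N² = (139·163 + 170·172 + 225·143 + 183·239)/717² = 0.2486
κ = (pₒ − pₑ)/(1 − pₑ) = (0.5495 − 0.2486)/(1 − 0.2486) = 0.400

0.400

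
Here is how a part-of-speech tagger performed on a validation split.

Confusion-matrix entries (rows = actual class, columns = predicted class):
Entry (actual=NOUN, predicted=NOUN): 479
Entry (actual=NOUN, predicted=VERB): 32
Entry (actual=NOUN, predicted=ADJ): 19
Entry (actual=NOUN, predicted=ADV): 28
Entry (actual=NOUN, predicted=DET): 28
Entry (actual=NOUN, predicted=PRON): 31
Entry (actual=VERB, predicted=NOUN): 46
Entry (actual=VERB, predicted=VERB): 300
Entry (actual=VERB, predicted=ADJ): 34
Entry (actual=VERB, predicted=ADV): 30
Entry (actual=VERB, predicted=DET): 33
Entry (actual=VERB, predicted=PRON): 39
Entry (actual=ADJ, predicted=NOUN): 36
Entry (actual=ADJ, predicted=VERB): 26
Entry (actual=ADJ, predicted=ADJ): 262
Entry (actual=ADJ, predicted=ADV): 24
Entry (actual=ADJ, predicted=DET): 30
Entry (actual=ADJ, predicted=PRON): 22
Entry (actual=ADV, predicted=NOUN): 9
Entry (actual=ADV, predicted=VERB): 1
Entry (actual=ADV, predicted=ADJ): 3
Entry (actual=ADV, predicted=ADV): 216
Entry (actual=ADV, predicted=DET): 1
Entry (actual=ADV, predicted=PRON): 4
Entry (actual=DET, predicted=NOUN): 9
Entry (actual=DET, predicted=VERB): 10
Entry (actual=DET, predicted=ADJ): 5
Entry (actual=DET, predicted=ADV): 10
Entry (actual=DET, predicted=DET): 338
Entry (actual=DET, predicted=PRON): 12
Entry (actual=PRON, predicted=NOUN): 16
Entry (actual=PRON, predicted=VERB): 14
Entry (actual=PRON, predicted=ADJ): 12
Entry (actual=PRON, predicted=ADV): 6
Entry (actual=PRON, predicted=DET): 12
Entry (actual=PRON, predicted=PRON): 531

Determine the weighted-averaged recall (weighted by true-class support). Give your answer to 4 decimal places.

0.7851

Per-class recall (TP/(TP+FN)):
  NOUN: TP=479, FN=32+19+28+28+31=138 → 479/617 = 0.77634
  VERB: TP=300, FN=46+34+30+33+39=182 → 300/482 = 0.62241
  ADJ: TP=262, FN=36+26+24+30+22=138 → 262/400 = 0.65500
  ADV: TP=216, FN=9+1+3+1+4=18 → 216/234 = 0.92308
  DET: TP=338, FN=9+10+5+10+12=46 → 338/384 = 0.88021
  PRON: TP=531, FN=16+14+12+6+12=60 → 531/591 = 0.89848
Weighted-recall = Σ (supportᵢ/N)·recallᵢ with N=2708: (617/2708)·0.77634 + (482/2708)·0.62241 + (400/2708)·0.65500 + (234/2708)·0.92308 + (384/2708)·0.88021 + (591/2708)·0.89848 = 0.7851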